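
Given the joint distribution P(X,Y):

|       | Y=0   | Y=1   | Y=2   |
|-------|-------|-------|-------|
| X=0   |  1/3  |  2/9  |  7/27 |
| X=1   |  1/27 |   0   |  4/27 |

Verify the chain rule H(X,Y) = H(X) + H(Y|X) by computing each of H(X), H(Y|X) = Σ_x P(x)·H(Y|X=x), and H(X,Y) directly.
H(X) = 0.6913 bits, H(Y|X) = 1.4084 bits, H(X,Y) = 2.0997 bits

Marginal of X (row sums):
  P(X=0) = 1/3 + 2/9 + 7/27 = 22/27
  P(X=1) = 1/27 + 0 + 4/27 = 5/27
H(X) = -[(22/27)·log₂(22/27) + (5/27)·log₂(5/27)]
  = 0.24074 + 0.45055 = 0.6913 bits

H(Y|X) = Σ_x P(x)·H(Y|X=x):
  X=0: P(X=0) = 22/27, P(Y|X=0) = (9/22, 3/11, 7/22) → H(Y|X=0) = 1.56441
  X=1: P(X=1) = 5/27, P(Y|X=1) = (1/5, 0, 4/5) → H(Y|X=1) = 0.72193
H(Y|X) = (22/27)·1.56441 + (5/27)·0.72193 = 1.4084 bits

H(X,Y) = -Σ_{x,y} P(x,y) log₂ P(x,y). Per-cell terms -P(x,y)·log₂P(x,y):
  X=0: 0.52832, 0.48221, 0.50492
  X=1: 0.17611, 0.00000, 0.40813
  (cells with P = 0 contribute 0)
Sum of the 6 terms: H(X,Y) = 2.0997 bits

Chain rule check:
  H(X) + H(Y|X) = 0.6913 + 1.4084 = 2.0997 bits
  H(X,Y) = 2.0997 bits
✓ Chain rule verified.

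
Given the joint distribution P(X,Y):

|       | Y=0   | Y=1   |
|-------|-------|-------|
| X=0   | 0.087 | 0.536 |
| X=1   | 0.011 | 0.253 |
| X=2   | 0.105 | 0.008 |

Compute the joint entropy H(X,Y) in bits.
1.7591 bits

H(X,Y) = -Σ_{x,y} P(x,y) log₂ P(x,y). Per-cell terms -P(x,y)·log₂P(x,y):
  X=0: 0.30649, 0.48224
  X=1: 0.07157, 0.50165
  X=2: 0.34141, 0.05573
Sum of the 6 terms: H(X,Y) = 1.7591 bits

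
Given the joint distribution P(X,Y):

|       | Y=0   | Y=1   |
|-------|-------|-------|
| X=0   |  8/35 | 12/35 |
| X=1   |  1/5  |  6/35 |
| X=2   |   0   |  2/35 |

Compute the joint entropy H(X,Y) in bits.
2.1527 bits

H(X,Y) = -Σ_{x,y} P(x,y) log₂ P(x,y). Per-cell terms -P(x,y)·log₂P(x,y):
  X=0: 0.48669, 0.52948
  X=1: 0.46439, 0.43617
  X=2: 0.00000, 0.23596
  (cells with P = 0 contribute 0)
Sum of the 6 terms: H(X,Y) = 2.1527 bits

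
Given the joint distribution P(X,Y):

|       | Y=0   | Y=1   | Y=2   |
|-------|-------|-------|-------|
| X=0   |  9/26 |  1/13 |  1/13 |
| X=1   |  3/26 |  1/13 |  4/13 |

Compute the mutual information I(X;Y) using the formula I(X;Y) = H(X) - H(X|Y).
0.1941 bits

I(X;Y) = H(X) - H(X|Y)

Marginal of X (row sums):
  P(X=0) = 9/26 + 1/13 + 1/13 = 1/2
  P(X=1) = 3/26 + 1/13 + 4/13 = 1/2
H(X) = -[(1/2)·log₂(1/2) + (1/2)·log₂(1/2)]
  = 0.5000 + 0.5000 = 1.0000 bits

Marginal of Y (column sums):
  P(Y=0) = 9/26 + 3/26 = 6/13
  P(Y=1) = 1/13 + 1/13 = 2/13
  P(Y=2) = 1/13 + 4/13 = 5/13
H(X|Y) = Σ_y P(y)·H(X|Y=y):
  Y=0: P(Y=0) = 6/13, P(X|Y=0) = (3/4, 1/4) → H(X|Y=0) = 0.8113
  Y=1: P(Y=1) = 2/13, P(X|Y=1) = (1/2, 1/2) → H(X|Y=1) = 1.0000
  Y=2: P(Y=2) = 5/13, P(X|Y=2) = (1/5, 4/5) → H(X|Y=2) = 0.7219
H(X|Y) = (6/13)·0.8113 + (2/13)·1.0000 + (5/13)·0.7219 = 0.8059 bits

I(X;Y) = H(X) - H(X|Y) = 1.0000 - 0.8059 = 0.1941 bits

Cross-check via I(X;Y) = H(X) + H(Y) - H(X,Y): computing H(Y) from the column sums and H(X,Y) from the 6 cells in the same way gives H(Y) = 1.4605 bits and H(X,Y) = 2.2664 bits, so
I(X;Y) = 1.0000 + 1.4605 - 2.2664 = 0.1941 bits ✓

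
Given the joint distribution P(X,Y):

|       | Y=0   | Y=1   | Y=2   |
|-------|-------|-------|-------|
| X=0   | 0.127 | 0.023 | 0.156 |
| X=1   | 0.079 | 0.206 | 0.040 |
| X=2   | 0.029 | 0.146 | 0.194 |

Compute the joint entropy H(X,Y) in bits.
2.8784 bits

H(X,Y) = -Σ_{x,y} P(x,y) log₂ P(x,y). Per-cell terms -P(x,y)·log₂P(x,y):
  X=0: 0.3781, 0.1252, 0.4181
  X=1: 0.2893, 0.4695, 0.1858
  X=2: 0.1481, 0.4053, 0.4590
Sum of the 9 terms: H(X,Y) = 2.8784 bits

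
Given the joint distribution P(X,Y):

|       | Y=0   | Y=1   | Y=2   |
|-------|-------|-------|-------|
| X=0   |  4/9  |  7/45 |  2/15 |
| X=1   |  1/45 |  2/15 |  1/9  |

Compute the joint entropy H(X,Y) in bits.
2.1870 bits

H(X,Y) = -Σ_{x,y} P(x,y) log₂ P(x,y). Per-cell terms -P(x,y)·log₂P(x,y):
  X=0: 0.5200, 0.4176, 0.3876
  X=1: 0.1220, 0.3876, 0.3522
Sum of the 6 terms: H(X,Y) = 2.1870 bits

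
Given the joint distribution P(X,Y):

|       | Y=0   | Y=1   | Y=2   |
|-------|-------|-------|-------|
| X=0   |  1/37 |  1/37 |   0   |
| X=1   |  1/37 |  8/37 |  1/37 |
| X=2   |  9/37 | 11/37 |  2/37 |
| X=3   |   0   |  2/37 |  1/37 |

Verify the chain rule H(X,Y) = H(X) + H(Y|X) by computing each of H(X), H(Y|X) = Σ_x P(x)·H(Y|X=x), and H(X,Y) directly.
H(X) = 1.4775 bits, H(Y|X) = 1.1756 bits, H(X,Y) = 2.6532 bits

Marginal of X (row sums):
  P(X=0) = 1/37 + 1/37 + 0 = 2/37
  P(X=1) = 1/37 + 8/37 + 1/37 = 10/37
  P(X=2) = 9/37 + 11/37 + 2/37 = 22/37
  P(X=3) = 0 + 2/37 + 1/37 = 3/37
H(X) = -[(2/37)·log₂(2/37) + (10/37)·log₂(10/37) + (22/37)·log₂(22/37) + (3/37)·log₂(3/37)]
  = 0.22754 + 0.51014 + 0.44596 + 0.29388 = 1.4775 bits

H(Y|X) = Σ_x P(x)·H(Y|X=x):
  X=0: P(X=0) = 2/37, P(Y|X=0) = (1/2, 1/2, 0) → H(Y|X=0) = 1.00000
  X=1: P(X=1) = 10/37, P(Y|X=1) = (1/10, 4/5, 1/10) → H(Y|X=1) = 0.92193
  X=2: P(X=2) = 22/37, P(Y|X=2) = (9/22, 1/2, 1/11) → H(Y|X=2) = 1.34202
  X=3: P(X=3) = 3/37, P(Y|X=3) = (0, 2/3, 1/3) → H(Y|X=3) = 0.91830
H(Y|X) = (2/37)·1.00000 + (10/37)·0.92193 + (22/37)·1.34202 + (3/37)·0.91830 = 1.1756 bits

H(X,Y) = -Σ_{x,y} P(x,y) log₂ P(x,y). Per-cell terms -P(x,y)·log₂P(x,y):
  X=0: 0.14080, 0.14080, 0.00000
  X=1: 0.14080, 0.47772, 0.14080
  X=2: 0.49610, 0.52028, 0.22754
  X=3: 0.00000, 0.22754, 0.14080
  (cells with P = 0 contribute 0)
Sum of the 12 terms: H(X,Y) = 2.6532 bits

Chain rule check:
  H(X) + H(Y|X) = 1.4775 + 1.1756 = 2.6531 bits
  H(X,Y) = 2.6532 bits
✓ Chain rule verified (Δ = 0.0001 is 4-dp rounding noise: each of the three values was rounded independently).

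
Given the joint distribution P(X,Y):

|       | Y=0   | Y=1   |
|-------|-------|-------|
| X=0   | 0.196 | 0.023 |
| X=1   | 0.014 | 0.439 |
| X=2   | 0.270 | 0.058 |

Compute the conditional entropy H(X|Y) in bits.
0.9430 bits

H(X|Y) = H(X,Y) - H(Y)

H(X,Y) = -Σ_{x,y} P(x,y) log₂ P(x,y). Per-cell terms -P(x,y)·log₂P(x,y):
  X=0: 0.460811, 0.125171
  X=1: 0.086218, 0.521403
  X=2: 0.510022, 0.238253
Sum of the 6 terms: H(X,Y) = 1.94188 bits

Marginal of Y (column sums):
  P(Y=0) = 0.196 + 0.014 + 0.270 = 0.480
  P(Y=1) = 0.023 + 0.439 + 0.058 = 0.520
H(Y) = -[0.480·log₂(0.480) + 0.520·log₂(0.520)]
  = 0.508269 + 0.490577 = 0.99885 bits

H(X|Y) = H(X,Y) - H(Y) = 1.94188 - 0.99885 = 0.9430 bits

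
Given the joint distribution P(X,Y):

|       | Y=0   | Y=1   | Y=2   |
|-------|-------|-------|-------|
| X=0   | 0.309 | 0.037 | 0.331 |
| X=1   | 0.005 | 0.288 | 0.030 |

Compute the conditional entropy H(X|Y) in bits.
0.3523 bits

H(X|Y) = H(X,Y) - H(Y)

H(X,Y) = -Σ_{x,y} P(x,y) log₂ P(x,y). Per-cell terms -P(x,y)·log₂P(x,y):
  X=0: 0.52355, 0.17598, 0.52798
  X=1: 0.03822, 0.51721, 0.15177
Sum of the 6 terms: H(X,Y) = 1.9347 bits

Marginal of Y (column sums):
  P(Y=0) = 0.309 + 0.005 = 0.314
  P(Y=1) = 0.037 + 0.288 = 0.325
  P(Y=2) = 0.331 + 0.030 = 0.361
H(Y) = -[0.314·log₂(0.314) + 0.325·log₂(0.325) + 0.361·log₂(0.361)]
  = 0.52475 + 0.52698 + 0.53064 = 1.5824 bits

H(X|Y) = H(X,Y) - H(Y) = 1.9347 - 1.5824 = 0.3523 bits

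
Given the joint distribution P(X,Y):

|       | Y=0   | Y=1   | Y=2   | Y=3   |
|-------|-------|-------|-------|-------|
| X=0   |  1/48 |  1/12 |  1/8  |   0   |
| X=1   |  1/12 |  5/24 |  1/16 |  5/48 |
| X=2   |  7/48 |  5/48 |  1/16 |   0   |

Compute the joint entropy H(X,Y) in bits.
3.1452 bits

H(X,Y) = -Σ_{x,y} P(x,y) log₂ P(x,y). Per-cell terms -P(x,y)·log₂P(x,y):
  X=0: 0.1164, 0.2987, 0.3750, 0.0000
  X=1: 0.2987, 0.4715, 0.2500, 0.3399
  X=2: 0.4051, 0.3399, 0.2500, 0.0000
  (cells with P = 0 contribute 0)
Sum of the 12 terms: H(X,Y) = 3.1452 bits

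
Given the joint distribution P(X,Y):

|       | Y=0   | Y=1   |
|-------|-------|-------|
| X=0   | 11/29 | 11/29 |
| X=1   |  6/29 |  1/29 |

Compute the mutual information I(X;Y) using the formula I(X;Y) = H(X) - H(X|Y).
0.0770 bits

I(X;Y) = H(X) - H(X|Y)

Marginal of X (row sums):
  P(X=0) = 11/29 + 11/29 = 22/29
  P(X=1) = 6/29 + 1/29 = 7/29
H(X) = -[(22/29)·log₂(22/29) + (7/29)·log₂(7/29)]
  = 0.30235 + 0.49498 = 0.79733 bits

Marginal of Y (column sums):
  P(Y=0) = 11/29 + 6/29 = 17/29
  P(Y=1) = 11/29 + 1/29 = 12/29
H(X|Y) = Σ_y P(y)·H(X|Y=y):
  Y=0: P(Y=0) = 17/29, P(X|Y=0) = (11/17, 6/17) → H(X|Y=0) = 0.93667
  Y=1: P(Y=1) = 12/29, P(X|Y=1) = (11/12, 1/12) → H(X|Y=1) = 0.41382
H(X|Y) = (17/29)·0.93667 + (12/29)·0.41382 = 0.72032 bits

I(X;Y) = H(X) - H(X|Y) = 0.79733 - 0.72032 = 0.0770 bits

Cross-check via I(X;Y) = H(X) + H(Y) - H(X,Y): computing H(Y) from the column sums and H(X,Y) from the 4 cells in the same way gives H(Y) = 0.97845 bits and H(X,Y) = 1.69876 bits, so
I(X;Y) = 0.79733 + 0.97845 - 1.69876 = 0.0770 bits ✓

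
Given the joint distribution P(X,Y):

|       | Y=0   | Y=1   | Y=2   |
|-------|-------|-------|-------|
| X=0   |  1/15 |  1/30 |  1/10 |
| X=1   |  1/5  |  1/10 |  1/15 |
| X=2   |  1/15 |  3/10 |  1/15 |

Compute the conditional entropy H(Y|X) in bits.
1.3373 bits

H(Y|X) = H(X,Y) - H(X)

H(X,Y) = -Σ_{x,y} P(x,y) log₂ P(x,y). Per-cell terms -P(x,y)·log₂P(x,y):
  X=0: 0.26046, 0.16356, 0.33219
  X=1: 0.46439, 0.33219, 0.26046
  X=2: 0.26046, 0.52109, 0.26046
Sum of the 9 terms: H(X,Y) = 2.85526 bits

Marginal of X (row sums):
  P(X=0) = 1/15 + 1/30 + 1/10 = 1/5
  P(X=1) = 1/5 + 1/10 + 1/15 = 11/30
  P(X=2) = 1/15 + 3/10 + 1/15 = 13/30
H(X) = -[(1/5)·log₂(1/5) + (11/30)·log₂(11/30) + (13/30)·log₂(13/30)]
  = 0.46439 + 0.53073 + 0.52280 = 1.51792 bits

H(Y|X) = H(X,Y) - H(X) = 2.85526 - 1.51792 = 1.3373 bits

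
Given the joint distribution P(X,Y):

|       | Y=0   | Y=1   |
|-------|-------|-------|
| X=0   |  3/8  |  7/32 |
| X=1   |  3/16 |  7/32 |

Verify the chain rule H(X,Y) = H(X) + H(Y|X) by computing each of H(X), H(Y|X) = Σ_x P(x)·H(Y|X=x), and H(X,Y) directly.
H(X) = 0.9745 bits, H(Y|X) = 0.9683 bits, H(X,Y) = 1.9427 bits

Marginal of X (row sums):
  P(X=0) = 3/8 + 7/32 = 19/32
  P(X=1) = 3/16 + 7/32 = 13/32
H(X) = -[(19/32)·log₂(19/32) + (13/32)·log₂(13/32)]
  = 0.44654 + 0.52795 = 0.9745 bits

H(Y|X) = Σ_x P(x)·H(Y|X=x):
  X=0: P(X=0) = 19/32, P(Y|X=0) = (12/19, 7/19) → H(Y|X=0) = 0.94945
  X=1: P(X=1) = 13/32, P(Y|X=1) = (6/13, 7/13) → H(Y|X=1) = 0.99573
H(Y|X) = (19/32)·0.94945 + (13/32)·0.99573 = 0.9683 bits

H(X,Y) = -Σ_{x,y} P(x,y) log₂ P(x,y). Per-cell terms -P(x,y)·log₂P(x,y):
  X=0: 0.53064, 0.47964
  X=1: 0.45282, 0.47964
Sum of the 4 terms: H(X,Y) = 1.9427 bits

Chain rule check:
  H(X) + H(Y|X) = 0.9745 + 0.9683 = 1.9428 bits
  H(X,Y) = 1.9427 bits
✓ Chain rule verified (Δ = 0.0001 is 4-dp rounding noise: each of the three values was rounded independently).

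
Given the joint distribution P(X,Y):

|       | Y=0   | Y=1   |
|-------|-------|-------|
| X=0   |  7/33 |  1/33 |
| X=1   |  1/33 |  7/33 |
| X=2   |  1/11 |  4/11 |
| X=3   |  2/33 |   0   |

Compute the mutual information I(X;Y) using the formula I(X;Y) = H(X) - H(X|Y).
0.3756 bits

I(X;Y) = H(X) - H(X|Y)

Marginal of X (row sums):
  P(X=0) = 7/33 + 1/33 = 8/33
  P(X=1) = 1/33 + 7/33 = 8/33
  P(X=2) = 1/11 + 4/11 = 5/11
  P(X=3) = 2/33 + 0 = 2/33
H(X) = -[(8/33)·log₂(8/33) + (8/33)·log₂(8/33) + (5/11)·log₂(5/11) + (2/33)·log₂(2/33)]
  = 0.49561 + 0.49561 + 0.51705 + 0.24511 = 1.7534 bits

Marginal of Y (column sums):
  P(Y=0) = 7/33 + 1/33 + 1/11 + 2/33 = 13/33
  P(Y=1) = 1/33 + 7/33 + 4/11 + 0 = 20/33
H(X|Y) = Σ_y P(y)·H(X|Y=y):
  Y=0: P(Y=0) = 13/33, P(X|Y=0) = (7/13, 1/13, 3/13, 2/13) → H(X|Y=0) = 1.66918
  Y=1: P(Y=1) = 20/33, P(X|Y=1) = (1/20, 7/20, 3/5, 0) → H(X|Y=1) = 1.18838
H(X|Y) = (13/33)·1.66918 + (20/33)·1.18838 = 1.3778 bits

I(X;Y) = H(X) - H(X|Y) = 1.7534 - 1.3778 = 0.3756 bits

Cross-check via I(X;Y) = H(X) + H(Y) - H(X,Y): computing H(Y) from the column sums and H(X,Y) from the 8 cells in the same way gives H(Y) = 0.9673 bits and H(X,Y) = 2.3451 bits, so
I(X;Y) = 1.7534 + 0.9673 - 2.3451 = 0.3756 bits ✓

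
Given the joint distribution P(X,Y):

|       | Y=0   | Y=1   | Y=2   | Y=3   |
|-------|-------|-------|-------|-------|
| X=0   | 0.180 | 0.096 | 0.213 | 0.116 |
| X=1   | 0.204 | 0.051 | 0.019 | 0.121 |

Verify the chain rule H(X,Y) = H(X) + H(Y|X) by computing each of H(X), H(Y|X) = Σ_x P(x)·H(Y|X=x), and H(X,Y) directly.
H(X) = 0.9680 bits, H(Y|X) = 1.8018 bits, H(X,Y) = 2.7697 bits

Marginal of X (row sums):
  P(X=0) = 0.180 + 0.096 + 0.213 + 0.116 = 0.605
  P(X=1) = 0.204 + 0.051 + 0.019 + 0.121 = 0.395
H(X) = -[0.605·log₂(0.605) + 0.395·log₂(0.395)]
  = 0.438621 + 0.529330 = 0.9680 bits

H(Y|X) = Σ_x P(x)·H(Y|X=x):
  X=0: P(X=0) = 0.605, P(Y|X=0) = (36/121, 96/605, 213/605, 116/605) → H(Y|X=0) = 1.928876
  X=1: P(X=1) = 0.395, P(Y|X=1) = (204/395, 51/395, 19/395, 121/395) → H(Y|X=1) = 1.607072
H(Y|X) = 0.605·1.928876 + 0.395·1.607072 = 1.8018 bits

H(X,Y) = -Σ_{x,y} P(x,y) log₂ P(x,y). Per-cell terms -P(x,y)·log₂P(x,y):
  X=0: 0.445308, 0.324559, 0.475219, 0.360505
  X=1: 0.467845, 0.218961, 0.108639, 0.368677
Sum of the 8 terms: H(X,Y) = 2.7697 bits

Chain rule check:
  H(X) + H(Y|X) = 0.9680 + 1.8018 = 2.7698 bits
  H(X,Y) = 2.7697 bits
✓ Chain rule verified (Δ = 0.0001 is 4-dp rounding noise: each of the three values was rounded independently).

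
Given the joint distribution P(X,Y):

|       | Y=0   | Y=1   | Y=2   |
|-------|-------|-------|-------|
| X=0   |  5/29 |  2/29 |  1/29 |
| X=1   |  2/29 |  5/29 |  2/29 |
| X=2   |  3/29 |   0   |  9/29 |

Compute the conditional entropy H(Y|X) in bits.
1.1395 bits

H(Y|X) = H(X,Y) - H(X)

H(X,Y) = -Σ_{x,y} P(x,y) log₂ P(x,y). Per-cell terms -P(x,y)·log₂P(x,y):
  X=0: 0.43725, 0.26607, 0.16752
  X=1: 0.26607, 0.43725, 0.26607
  X=2: 0.33859, 0.00000, 0.52388
  (cells with P = 0 contribute 0)
Sum of the 9 terms: H(X,Y) = 2.7027 bits

Marginal of X (row sums):
  P(X=0) = 5/29 + 2/29 + 1/29 = 8/29
  P(X=1) = 2/29 + 5/29 + 2/29 = 9/29
  P(X=2) = 3/29 + 0 + 9/29 = 12/29
H(X) = -[(8/29)·log₂(8/29) + (9/29)·log₂(9/29) + (12/29)·log₂(12/29)]
  = 0.51255 + 0.52388 + 0.52677 = 1.5632 bits

H(Y|X) = H(X,Y) - H(X) = 2.7027 - 1.5632 = 1.1395 bits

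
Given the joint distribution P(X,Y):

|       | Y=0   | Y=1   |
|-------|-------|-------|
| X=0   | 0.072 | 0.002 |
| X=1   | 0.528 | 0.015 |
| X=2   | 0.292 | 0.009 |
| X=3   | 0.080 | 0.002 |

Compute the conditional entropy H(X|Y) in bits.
1.5735 bits

H(X|Y) = H(X,Y) - H(Y)

H(X,Y) = -Σ_{x,y} P(x,y) log₂ P(x,y). Per-cell terms -P(x,y)·log₂P(x,y):
  X=0: 0.27330, 0.01793
  X=1: 0.48649, 0.09088
  X=2: 0.51858, 0.06116
  X=3: 0.29151, 0.01793
Sum of the 8 terms: H(X,Y) = 1.7578 bits

Marginal of Y (column sums):
  P(Y=0) = 0.072 + 0.528 + 0.292 + 0.080 = 0.972
  P(Y=1) = 0.002 + 0.015 + 0.009 + 0.002 = 0.028
H(Y) = -[0.972·log₂(0.972) + 0.028·log₂(0.028)]
  = 0.03982 + 0.14444 = 0.1843 bits

H(X|Y) = H(X,Y) - H(Y) = 1.7578 - 0.1843 = 1.5735 bits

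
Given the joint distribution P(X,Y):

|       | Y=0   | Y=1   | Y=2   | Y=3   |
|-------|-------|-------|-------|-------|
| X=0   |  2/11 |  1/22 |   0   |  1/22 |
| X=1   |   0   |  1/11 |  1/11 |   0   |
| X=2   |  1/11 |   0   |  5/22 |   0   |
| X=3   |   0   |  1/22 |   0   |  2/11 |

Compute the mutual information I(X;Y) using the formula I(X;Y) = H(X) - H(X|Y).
1.0080 bits

I(X;Y) = H(X) - H(X|Y)

Marginal of X (row sums):
  P(X=0) = 2/11 + 1/22 + 0 + 1/22 = 3/11
  P(X=1) = 0 + 1/11 + 1/11 + 0 = 2/11
  P(X=2) = 1/11 + 0 + 5/22 + 0 = 7/22
  P(X=3) = 0 + 1/22 + 0 + 2/11 = 5/22
H(X) = -[(3/11)·log₂(3/11) + (2/11)·log₂(2/11) + (7/22)·log₂(7/22) + (5/22)·log₂(5/22)]
  = 0.51122 + 0.44717 + 0.52566 + 0.48580 = 1.96985 bits

Marginal of Y (column sums):
  P(Y=0) = 2/11 + 0 + 1/11 + 0 = 3/11
  P(Y=1) = 1/22 + 1/11 + 0 + 1/22 = 2/11
  P(Y=2) = 0 + 1/11 + 5/22 + 0 = 7/22
  P(Y=3) = 1/22 + 0 + 0 + 2/11 = 5/22
H(X|Y) = Σ_y P(y)·H(X|Y=y):
  Y=0: P(Y=0) = 3/11, P(X|Y=0) = (2/3, 0, 1/3, 0) → H(X|Y=0) = 0.91830
  Y=1: P(Y=1) = 2/11, P(X|Y=1) = (1/4, 1/2, 0, 1/4) → H(X|Y=1) = 1.50000
  Y=2: P(Y=2) = 7/22, P(X|Y=2) = (0, 2/7, 5/7, 0) → H(X|Y=2) = 0.86312
  Y=3: P(Y=3) = 5/22, P(X|Y=3) = (1/5, 0, 0, 4/5) → H(X|Y=3) = 0.72193
H(X|Y) = (3/11)·0.91830 + (2/11)·1.50000 + (7/22)·0.86312 + (5/22)·0.72193 = 0.96188 bits

I(X;Y) = H(X) - H(X|Y) = 1.96985 - 0.96188 = 1.0080 bits

Cross-check via I(X;Y) = H(X) + H(Y) - H(X,Y): computing H(Y) from the column sums and H(X,Y) from the 16 cells in the same way gives H(Y) = 1.96985 bits and H(X,Y) = 2.93172 bits, so
I(X;Y) = 1.96985 + 1.96985 - 2.93172 = 1.0080 bits ✓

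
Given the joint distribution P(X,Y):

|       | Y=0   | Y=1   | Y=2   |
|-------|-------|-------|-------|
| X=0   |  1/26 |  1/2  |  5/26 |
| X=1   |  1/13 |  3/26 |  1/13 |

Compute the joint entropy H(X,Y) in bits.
2.0670 bits

H(X,Y) = -Σ_{x,y} P(x,y) log₂ P(x,y). Per-cell terms -P(x,y)·log₂P(x,y):
  X=0: 0.18079, 0.50000, 0.45741
  X=1: 0.28465, 0.35948, 0.28465
Sum of the 6 terms: H(X,Y) = 2.0670 bits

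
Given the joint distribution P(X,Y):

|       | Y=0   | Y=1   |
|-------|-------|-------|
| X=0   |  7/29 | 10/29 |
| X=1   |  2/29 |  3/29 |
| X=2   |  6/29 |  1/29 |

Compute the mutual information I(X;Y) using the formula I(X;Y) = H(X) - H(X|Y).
0.1160 bits

I(X;Y) = H(X) - H(X|Y)

Marginal of X (row sums):
  P(X=0) = 7/29 + 10/29 = 17/29
  P(X=1) = 2/29 + 3/29 = 5/29
  P(X=2) = 6/29 + 1/29 = 7/29
H(X) = -[(17/29)·log₂(17/29) + (5/29)·log₂(5/29) + (7/29)·log₂(7/29)]
  = 0.4516831 + 0.4372505 + 0.4949787 = 1.3839123 bits

Marginal of Y (column sums):
  P(Y=0) = 7/29 + 2/29 + 6/29 = 15/29
  P(Y=1) = 10/29 + 3/29 + 1/29 = 14/29
H(X|Y) = Σ_y P(y)·H(X|Y=y):
  Y=0: P(Y=0) = 15/29, P(X|Y=0) = (7/15, 2/15, 2/5) → H(X|Y=0) = 1.4294733
  Y=1: P(Y=1) = 14/29, P(X|Y=1) = (5/7, 3/14, 1/14) → H(X|Y=1) = 1.0949143
H(X|Y) = (15/29)·1.4294733 + (14/29)·1.0949143 = 1.2679621 bits

I(X;Y) = H(X) - H(X|Y) = 1.3839123 - 1.2679621 = 0.1160 bits

Cross-check via I(X;Y) = H(X) + H(Y) - H(X,Y): computing H(Y) from the column sums and H(X,Y) from the 6 cells in the same way gives H(Y) = 0.9991421 bits and H(X,Y) = 2.2671042 bits, so
I(X;Y) = 1.3839123 + 0.9991421 - 2.2671042 = 0.1160 bits ✓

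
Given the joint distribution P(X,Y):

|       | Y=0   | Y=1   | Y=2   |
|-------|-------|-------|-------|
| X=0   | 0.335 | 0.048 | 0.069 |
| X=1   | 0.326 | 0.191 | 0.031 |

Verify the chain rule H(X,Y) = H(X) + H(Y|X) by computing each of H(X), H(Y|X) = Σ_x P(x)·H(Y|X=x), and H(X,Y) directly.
H(X) = 0.9933 bits, H(Y|X) = 1.1503 bits, H(X,Y) = 2.1437 bits

Marginal of X (row sums):
  P(X=0) = 0.335 + 0.048 + 0.069 = 0.452
  P(X=1) = 0.326 + 0.191 + 0.031 = 0.548
H(X) = -[0.452·log₂(0.452) + 0.548·log₂(0.548)]
  = 0.51781 + 0.47553 = 0.9933 bits

H(Y|X) = Σ_x P(x)·H(Y|X=x):
  X=0: P(X=0) = 0.452, P(Y|X=0) = (335/452, 12/113, 69/452) → H(Y|X=0) = 1.07781
  X=1: P(X=1) = 0.548, P(Y|X=1) = (163/274, 191/548, 31/548) → H(Y|X=1) = 1.21016
H(Y|X) = 0.452·1.07781 + 0.548·1.21016 = 1.1503 bits

H(X,Y) = -Σ_{x,y} P(x,y) log₂ P(x,y). Per-cell terms -P(x,y)·log₂P(x,y):
  X=0: 0.52855, 0.21028, 0.26615
  X=1: 0.52716, 0.45618, 0.15536
Sum of the 6 terms: H(X,Y) = 2.1437 bits

Chain rule check:
  H(X) + H(Y|X) = 0.9933 + 1.1503 = 2.1436 bits
  H(X,Y) = 2.1437 bits
✓ Chain rule verified (Δ = 0.0001 is 4-dp rounding noise: each of the three values was rounded independently).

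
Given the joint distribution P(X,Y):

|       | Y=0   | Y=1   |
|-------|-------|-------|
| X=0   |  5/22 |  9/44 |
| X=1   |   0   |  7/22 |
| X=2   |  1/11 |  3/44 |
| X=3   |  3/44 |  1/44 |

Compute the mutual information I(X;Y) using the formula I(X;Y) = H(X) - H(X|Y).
0.3010 bits

I(X;Y) = H(X) - H(X|Y)

Marginal of X (row sums):
  P(X=0) = 5/22 + 9/44 = 19/44
  P(X=1) = 0 + 7/22 = 7/22
  P(X=2) = 1/11 + 3/44 = 7/44
  P(X=3) = 3/44 + 1/44 = 1/11
H(X) = -[(19/44)·log₂(19/44) + (7/22)·log₂(7/22) + (7/44)·log₂(7/44) + (1/11)·log₂(1/11)]
  = 0.523149 + 0.525661 + 0.421921 + 0.314494 = 1.785225 bits

Marginal of Y (column sums):
  P(Y=0) = 5/22 + 0 + 1/11 + 3/44 = 17/44
  P(Y=1) = 9/44 + 7/22 + 3/44 + 1/44 = 27/44
H(X|Y) = Σ_y P(y)·H(X|Y=y):
  Y=0: P(Y=0) = 17/44, P(X|Y=0) = (10/17, 0, 4/17, 3/17) → H(X|Y=0) = 1.383100
  Y=1: P(Y=1) = 27/44, P(X|Y=1) = (1/3, 14/27, 1/9, 1/27) → H(X|Y=1) = 1.547955
H(X|Y) = (17/44)·1.383100 + (27/44)·1.547955 = 1.484261 bits

I(X;Y) = H(X) - H(X|Y) = 1.785225 - 1.484261 = 0.3010 bits

Cross-check via I(X;Y) = H(X) + H(Y) - H(X,Y): computing H(Y) from the column sums and H(X,Y) from the 8 cells in the same way gives H(Y) = 0.962413 bits and H(X,Y) = 2.446674 bits, so
I(X;Y) = 1.785225 + 0.962413 - 2.446674 = 0.3010 bits ✓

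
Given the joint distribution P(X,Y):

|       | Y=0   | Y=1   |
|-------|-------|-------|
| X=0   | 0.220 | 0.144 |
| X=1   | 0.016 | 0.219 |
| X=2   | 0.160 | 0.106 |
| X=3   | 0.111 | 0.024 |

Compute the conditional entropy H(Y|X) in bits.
0.7860 bits

H(Y|X) = H(X,Y) - H(X)

H(X,Y) = -Σ_{x,y} P(x,y) log₂ P(x,y). Per-cell terms -P(x,y)·log₂P(x,y):
  X=0: 0.480573, 0.402604
  X=1: 0.095453, 0.479828
  X=2: 0.423017, 0.343214
  X=3: 0.352022, 0.129140
Sum of the 8 terms: H(X,Y) = 2.70585 bits

Marginal of X (row sums):
  P(X=0) = 0.220 + 0.144 = 0.364
  P(X=1) = 0.016 + 0.219 = 0.235
  P(X=2) = 0.160 + 0.106 = 0.266
  P(X=3) = 0.111 + 0.024 = 0.135
H(X) = -[0.364·log₂(0.364) + 0.235·log₂(0.235) + 0.266·log₂(0.266) + 0.135·log₂(0.135)]
  = 0.530708 + 0.490978 + 0.508193 + 0.390011 = 1.91989 bits

H(Y|X) = H(X,Y) - H(X) = 2.70585 - 1.91989 = 0.7860 bits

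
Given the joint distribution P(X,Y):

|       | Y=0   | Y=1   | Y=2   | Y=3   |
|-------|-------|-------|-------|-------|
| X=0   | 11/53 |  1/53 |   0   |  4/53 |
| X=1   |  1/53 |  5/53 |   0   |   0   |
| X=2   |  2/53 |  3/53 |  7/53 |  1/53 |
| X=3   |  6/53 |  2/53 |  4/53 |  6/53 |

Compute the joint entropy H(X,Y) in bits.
3.3677 bits

H(X,Y) = -Σ_{x,y} P(x,y) log₂ P(x,y). Per-cell terms -P(x,y)·log₂P(x,y):
  X=0: 0.47082, 0.10807, 0.00000, 0.28135
  X=1: 0.10807, 0.32132, 0.00000, 0.00000
  X=2: 0.17841, 0.23451, 0.38574, 0.10807
  X=3: 0.35581, 0.17841, 0.28135, 0.35581
  (cells with P = 0 contribute 0)
Sum of the 16 terms: H(X,Y) = 3.3677 bits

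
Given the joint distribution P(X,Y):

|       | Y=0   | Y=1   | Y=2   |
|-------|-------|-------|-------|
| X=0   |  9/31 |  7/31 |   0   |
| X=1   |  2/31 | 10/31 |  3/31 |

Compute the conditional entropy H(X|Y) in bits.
0.7787 bits

H(X|Y) = H(X,Y) - H(Y)

H(X,Y) = -Σ_{x,y} P(x,y) log₂ P(x,y). Per-cell terms -P(x,y)·log₂P(x,y):
  X=0: 0.5180, 0.4848, 0.0000
  X=1: 0.2551, 0.5265, 0.3261
  (cells with P = 0 contribute 0)
Sum of the 6 terms: H(X,Y) = 2.1105 bits

Marginal of Y (column sums):
  P(Y=0) = 9/31 + 2/31 = 11/31
  P(Y=1) = 7/31 + 10/31 = 17/31
  P(Y=2) = 0 + 3/31 = 3/31
H(Y) = -[(11/31)·log₂(11/31) + (17/31)·log₂(17/31) + (3/31)·log₂(3/31)]
  = 0.5304 + 0.4753 + 0.3261 = 1.3318 bits

H(X|Y) = H(X,Y) - H(Y) = 2.1105 - 1.3318 = 0.7787 bits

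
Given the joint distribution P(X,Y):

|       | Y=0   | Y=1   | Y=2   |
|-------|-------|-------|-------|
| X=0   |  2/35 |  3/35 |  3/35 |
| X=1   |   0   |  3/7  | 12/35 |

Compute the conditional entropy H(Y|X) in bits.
1.1214 bits

H(Y|X) = H(X,Y) - H(X)

H(X,Y) = -Σ_{x,y} P(x,y) log₂ P(x,y). Per-cell terms -P(x,y)·log₂P(x,y):
  X=0: 0.23596, 0.30380, 0.30380
  X=1: 0.00000, 0.52388, 0.52948
  (cells with P = 0 contribute 0)
Sum of the 6 terms: H(X,Y) = 1.8969 bits

Marginal of X (row sums):
  P(X=0) = 2/35 + 3/35 + 3/35 = 8/35
  P(X=1) = 0 + 3/7 + 12/35 = 27/35
H(X) = -[(8/35)·log₂(8/35) + (27/35)·log₂(27/35)]
  = 0.48669 + 0.28882 = 0.7755 bits

H(Y|X) = H(X,Y) - H(X) = 1.8969 - 0.7755 = 1.1214 bits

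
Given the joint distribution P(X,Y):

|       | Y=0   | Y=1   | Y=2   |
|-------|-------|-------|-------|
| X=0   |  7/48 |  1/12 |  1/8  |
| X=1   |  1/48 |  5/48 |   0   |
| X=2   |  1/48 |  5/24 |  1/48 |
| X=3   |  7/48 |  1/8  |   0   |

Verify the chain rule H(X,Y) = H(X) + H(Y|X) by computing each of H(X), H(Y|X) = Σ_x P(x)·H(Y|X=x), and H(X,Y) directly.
H(X) = 1.9158 bits, H(Y|X) = 1.1036 bits, H(X,Y) = 3.0193 bits

Marginal of X (row sums):
  P(X=0) = 7/48 + 1/12 + 1/8 = 17/48
  P(X=1) = 1/48 + 5/48 + 0 = 1/8
  P(X=2) = 1/48 + 5/24 + 1/48 = 1/4
  P(X=3) = 7/48 + 1/8 + 0 = 13/48
H(X) = -[(17/48)·log₂(17/48) + (1/8)·log₂(1/8) + (1/4)·log₂(1/4) + (13/48)·log₂(13/48)]
  = 0.530364 + 0.375000 + 0.500000 + 0.510392 = 1.9158 bits

H(Y|X) = Σ_x P(x)·H(Y|X=x):
  X=0: P(X=0) = 17/48, P(Y|X=0) = (7/17, 4/17, 6/17) → H(Y|X=0) = 1.548565
  X=1: P(X=1) = 1/8, P(Y|X=1) = (1/6, 5/6, 0) → H(Y|X=1) = 0.650022
  X=2: P(X=2) = 1/4, P(Y|X=2) = (1/12, 5/6, 1/12) → H(Y|X=2) = 0.816689
  X=3: P(X=3) = 13/48, P(Y|X=3) = (7/13, 6/13, 0) → H(Y|X=3) = 0.995727
H(Y|X) = (17/48)·1.548565 + (1/8)·0.650022 + (1/4)·0.816689 + (13/48)·0.995727 = 1.1036 bits

H(X,Y) = -Σ_{x,y} P(x,y) log₂ P(x,y). Per-cell terms -P(x,y)·log₂P(x,y):
  X=0: 0.405068, 0.298747, 0.375000
  X=1: 0.116353, 0.339899, 0.000000
  X=2: 0.116353, 0.471466, 0.116353
  X=3: 0.405068, 0.375000, 0.000000
  (cells with P = 0 contribute 0)
Sum of the 12 terms: H(X,Y) = 3.0193 bits

Chain rule check:
  H(X) + H(Y|X) = 1.9158 + 1.1036 = 3.0194 bits
  H(X,Y) = 3.0193 bits
✓ Chain rule verified (Δ = 0.0001 is 4-dp rounding noise: each of the three values was rounded independently).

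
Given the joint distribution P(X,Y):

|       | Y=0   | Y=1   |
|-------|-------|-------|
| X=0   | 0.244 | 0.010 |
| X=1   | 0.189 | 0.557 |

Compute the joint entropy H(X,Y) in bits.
1.4875 bits

H(X,Y) = -Σ_{x,y} P(x,y) log₂ P(x,y). Per-cell terms -P(x,y)·log₂P(x,y):
  X=0: 0.4966, 0.0664
  X=1: 0.4543, 0.4702
Sum of the 4 terms: H(X,Y) = 1.4875 bits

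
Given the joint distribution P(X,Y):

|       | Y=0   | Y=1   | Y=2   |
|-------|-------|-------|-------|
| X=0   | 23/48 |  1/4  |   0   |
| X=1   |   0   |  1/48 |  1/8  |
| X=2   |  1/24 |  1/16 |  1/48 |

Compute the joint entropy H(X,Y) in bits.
2.0573 bits

H(X,Y) = -Σ_{x,y} P(x,y) log₂ P(x,y). Per-cell terms -P(x,y)·log₂P(x,y):
  X=0: 0.50859, 0.50000, 0.00000
  X=1: 0.00000, 0.11635, 0.37500
  X=2: 0.19104, 0.25000, 0.11635
  (cells with P = 0 contribute 0)
Sum of the 9 terms: H(X,Y) = 2.0573 bits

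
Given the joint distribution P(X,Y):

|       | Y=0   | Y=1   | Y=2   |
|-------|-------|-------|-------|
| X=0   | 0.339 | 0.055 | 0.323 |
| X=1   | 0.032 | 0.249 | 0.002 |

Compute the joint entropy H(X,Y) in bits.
1.9621 bits

H(X,Y) = -Σ_{x,y} P(x,y) log₂ P(x,y). Per-cell terms -P(x,y)·log₂P(x,y):
  X=0: 0.52906, 0.23014, 0.52662
  X=1: 0.15891, 0.49944, 0.01793
Sum of the 6 terms: H(X,Y) = 1.9621 bits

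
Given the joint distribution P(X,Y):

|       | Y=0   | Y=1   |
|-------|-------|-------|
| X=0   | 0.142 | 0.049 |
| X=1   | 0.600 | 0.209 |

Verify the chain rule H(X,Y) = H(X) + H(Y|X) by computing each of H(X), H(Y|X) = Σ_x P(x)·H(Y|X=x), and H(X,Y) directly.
H(X) = 0.7036 bits, H(Y|X) = 0.8237 bits, H(X,Y) = 1.5273 bits

Marginal of X (row sums):
  P(X=0) = 0.142 + 0.049 = 0.191
  P(X=1) = 0.600 + 0.209 = 0.809
H(X) = -[0.191·log₂(0.191) + 0.809·log₂(0.809)]
  = 0.4562 + 0.2474 = 0.7036 bits

H(Y|X) = Σ_x P(x)·H(Y|X=x):
  X=0: P(X=0) = 0.191, P(Y|X=0) = (142/191, 49/191) → H(Y|X=0) = 0.8215
  X=1: P(X=1) = 0.809, P(Y|X=1) = (600/809, 209/809) → H(Y|X=1) = 0.8242
H(Y|X) = 0.191·0.8215 + 0.809·0.8242 = 0.8237 bits

H(X,Y) = -Σ_{x,y} P(x,y) log₂ P(x,y). Per-cell terms -P(x,y)·log₂P(x,y):
  X=0: 0.3999, 0.2132
  X=1: 0.4422, 0.4720
Sum of the 4 terms: H(X,Y) = 1.5273 bits

Chain rule check:
  H(X) + H(Y|X) = 0.7036 + 0.8237 = 1.5273 bits
  H(X,Y) = 1.5273 bits
✓ Chain rule verified.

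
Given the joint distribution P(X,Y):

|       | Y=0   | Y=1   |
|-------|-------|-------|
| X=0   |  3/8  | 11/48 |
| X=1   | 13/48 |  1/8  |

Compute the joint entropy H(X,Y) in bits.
1.9031 bits

H(X,Y) = -Σ_{x,y} P(x,y) log₂ P(x,y). Per-cell terms -P(x,y)·log₂P(x,y):
  X=0: 0.5306, 0.4871
  X=1: 0.5104, 0.3750
Sum of the 4 terms: H(X,Y) = 1.9031 bits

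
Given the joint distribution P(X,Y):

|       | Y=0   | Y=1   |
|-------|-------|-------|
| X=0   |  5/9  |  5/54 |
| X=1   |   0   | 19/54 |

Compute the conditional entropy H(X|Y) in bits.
0.3281 bits

H(X|Y) = H(X,Y) - H(Y)

H(X,Y) = -Σ_{x,y} P(x,y) log₂ P(x,y). Per-cell terms -P(x,y)·log₂P(x,y):
  X=0: 0.4711, 0.3179
  X=1: 0.0000, 0.5302
  (cells with P = 0 contribute 0)
Sum of the 4 terms: H(X,Y) = 1.3192 bits

Marginal of Y (column sums):
  P(Y=0) = 5/9 + 0 = 5/9
  P(Y=1) = 5/54 + 19/54 = 4/9
H(Y) = -[(5/9)·log₂(5/9) + (4/9)·log₂(4/9)]
  = 0.4711 + 0.5200 = 0.9911 bits

H(X|Y) = H(X,Y) - H(Y) = 1.3192 - 0.9911 = 0.3281 bits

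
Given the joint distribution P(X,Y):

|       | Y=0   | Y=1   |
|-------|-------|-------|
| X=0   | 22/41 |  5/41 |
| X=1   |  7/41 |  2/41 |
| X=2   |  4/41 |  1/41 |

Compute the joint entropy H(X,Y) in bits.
1.9583 bits

H(X,Y) = -Σ_{x,y} P(x,y) log₂ P(x,y). Per-cell terms -P(x,y)·log₂P(x,y):
  X=0: 0.48192, 0.37020
  X=1: 0.43540, 0.21256
  X=2: 0.32757, 0.13067
Sum of the 6 terms: H(X,Y) = 1.9583 bits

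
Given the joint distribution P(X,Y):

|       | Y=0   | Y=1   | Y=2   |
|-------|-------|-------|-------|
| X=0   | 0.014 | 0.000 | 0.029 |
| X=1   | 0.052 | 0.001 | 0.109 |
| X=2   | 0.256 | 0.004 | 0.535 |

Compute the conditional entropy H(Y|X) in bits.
0.9488 bits

H(Y|X) = H(X,Y) - H(X)

H(X,Y) = -Σ_{x,y} P(x,y) log₂ P(x,y). Per-cell terms -P(x,y)·log₂P(x,y):
  X=0: 0.0862, 0.0000, 0.1481
  X=1: 0.2218, 0.0100, 0.3485
  X=2: 0.5032, 0.0319, 0.4828
  (cells with P = 0 contribute 0)
Sum of the 9 terms: H(X,Y) = 1.8325 bits

Marginal of X (row sums):
  P(X=0) = 0.014 + 0.000 + 0.029 = 0.043
  P(X=1) = 0.052 + 0.001 + 0.109 = 0.162
  P(X=2) = 0.256 + 0.004 + 0.535 = 0.795
H(X) = -[0.043·log₂(0.043) + 0.162·log₂(0.162) + 0.795·log₂(0.795)]
  = 0.1952 + 0.4254 + 0.2631 = 0.8837 bits

H(Y|X) = H(X,Y) - H(X) = 1.8325 - 0.8837 = 0.9488 bits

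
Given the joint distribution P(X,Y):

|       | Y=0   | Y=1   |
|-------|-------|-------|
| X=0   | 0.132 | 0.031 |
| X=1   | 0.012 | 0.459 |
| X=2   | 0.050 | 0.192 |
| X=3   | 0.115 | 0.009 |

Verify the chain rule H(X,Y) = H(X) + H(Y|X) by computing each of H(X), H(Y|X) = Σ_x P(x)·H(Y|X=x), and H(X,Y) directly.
H(X) = 1.8070 bits, H(Y|X) = 0.4194 bits, H(X,Y) = 2.2264 bits

Marginal of X (row sums):
  P(X=0) = 0.132 + 0.031 = 0.163
  P(X=1) = 0.012 + 0.459 = 0.471
  P(X=2) = 0.050 + 0.192 = 0.242
  P(X=3) = 0.115 + 0.009 = 0.124
H(X) = -[0.163·log₂(0.163) + 0.471·log₂(0.471) + 0.242·log₂(0.242) + 0.124·log₂(0.124)]
  = 0.42658 + 0.51160 + 0.49535 + 0.37344 = 1.8070 bits

H(Y|X) = Σ_x P(x)·H(Y|X=x):
  X=0: P(X=0) = 0.163, P(Y|X=0) = (132/163, 31/163) → H(Y|X=0) = 0.70186
  X=1: P(X=1) = 0.471, P(Y|X=1) = (4/157, 153/157) → H(Y|X=1) = 0.17118
  X=2: P(X=2) = 0.242, P(Y|X=2) = (25/121, 96/121) → H(Y|X=2) = 0.73496
  X=3: P(X=3) = 0.124, P(Y|X=3) = (115/124, 9/124) → H(Y|X=3) = 0.37548
H(Y|X) = 0.163·0.70186 + 0.471·0.17118 + 0.242·0.73496 + 0.124·0.37548 = 0.4194 bits

H(X,Y) = -Σ_{x,y} P(x,y) log₂ P(x,y). Per-cell terms -P(x,y)·log₂P(x,y):
  X=0: 0.38562, 0.15536
  X=1: 0.07657, 0.51566
  X=2: 0.21610, 0.45712
  X=3: 0.35883, 0.06116
Sum of the 8 terms: H(X,Y) = 2.2264 bits

Chain rule check:
  H(X) + H(Y|X) = 1.8070 + 0.4194 = 2.2264 bits
  H(X,Y) = 2.2264 bits
✓ Chain rule verified.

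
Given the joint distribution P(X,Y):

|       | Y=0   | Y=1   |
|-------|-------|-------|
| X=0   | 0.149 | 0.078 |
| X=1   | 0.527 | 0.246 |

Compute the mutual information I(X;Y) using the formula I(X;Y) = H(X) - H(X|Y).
0.0004 bits

I(X;Y) = H(X) - H(X|Y)

Marginal of X (row sums):
  P(X=0) = 0.149 + 0.078 = 0.227
  P(X=1) = 0.527 + 0.246 = 0.773
H(X) = -[0.227·log₂(0.227) + 0.773·log₂(0.773)]
  = 0.485607 + 0.287138 = 0.772745 bits

Marginal of Y (column sums):
  P(Y=0) = 0.149 + 0.527 = 0.676
  P(Y=1) = 0.078 + 0.246 = 0.324
H(X|Y) = Σ_y P(y)·H(X|Y=y):
  Y=0: P(Y=0) = 0.676, P(X|Y=0) = (149/676, 527/676) → H(X|Y=0) = 0.760923
  Y=1: P(Y=1) = 0.324, P(X|Y=1) = (13/54, 41/54) → H(X|Y=1) = 0.796270
H(X|Y) = 0.676·0.760923 + 0.324·0.796270 = 0.772375 bits

I(X;Y) = H(X) - H(X|Y) = 0.772745 - 0.772375 = 0.0004 bits

Cross-check via I(X;Y) = H(X) + H(Y) - H(X,Y): computing H(Y) from the column sums and H(X,Y) from the 4 cells in the same way gives H(Y) = 0.908678 bits and H(X,Y) = 1.681054 bits, so
I(X;Y) = 0.772745 + 0.908678 - 1.681054 = 0.0004 bits ✓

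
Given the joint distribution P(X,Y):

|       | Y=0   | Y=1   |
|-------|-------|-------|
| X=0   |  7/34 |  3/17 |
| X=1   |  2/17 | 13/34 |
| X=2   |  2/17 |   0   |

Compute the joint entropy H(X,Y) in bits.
2.1678 bits

H(X,Y) = -Σ_{x,y} P(x,y) log₂ P(x,y). Per-cell terms -P(x,y)·log₂P(x,y):
  X=0: 0.46943, 0.44162
  X=1: 0.36323, 0.53033
  X=2: 0.36323, 0.00000
  (cells with P = 0 contribute 0)
Sum of the 6 terms: H(X,Y) = 2.1678 bits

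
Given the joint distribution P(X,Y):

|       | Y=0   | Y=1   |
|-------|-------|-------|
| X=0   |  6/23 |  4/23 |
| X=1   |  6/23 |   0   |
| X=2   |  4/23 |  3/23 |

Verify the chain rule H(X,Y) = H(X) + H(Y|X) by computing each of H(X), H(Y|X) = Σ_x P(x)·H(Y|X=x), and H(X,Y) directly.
H(X) = 1.5505 bits, H(Y|X) = 0.7220 bits, H(X,Y) = 2.2725 bits

Marginal of X (row sums):
  P(X=0) = 6/23 + 4/23 = 10/23
  P(X=1) = 6/23 + 0 = 6/23
  P(X=2) = 4/23 + 3/23 = 7/23
H(X) = -[(10/23)·log₂(10/23) + (6/23)·log₂(6/23) + (7/23)·log₂(7/23)]
  = 0.52245 + 0.50572 + 0.52232 = 1.5505 bits

H(Y|X) = Σ_x P(x)·H(Y|X=x):
  X=0: P(X=0) = 10/23, P(Y|X=0) = (3/5, 2/5) → H(Y|X=0) = 0.97095
  X=1: P(X=1) = 6/23, P(Y|X=1) = (1, 0) → H(Y|X=1) = 0.00000
  X=2: P(X=2) = 7/23, P(Y|X=2) = (4/7, 3/7) → H(Y|X=2) = 0.98523
H(Y|X) = (10/23)·0.97095 + (6/23)·0.00000 + (7/23)·0.98523 = 0.7220 bits

H(X,Y) = -Σ_{x,y} P(x,y) log₂ P(x,y). Per-cell terms -P(x,y)·log₂P(x,y):
  X=0: 0.50572, 0.43888
  X=1: 0.50572, 0.00000
  X=2: 0.43888, 0.38330
  (cells with P = 0 contribute 0)
Sum of the 6 terms: H(X,Y) = 2.2725 bits

Chain rule check:
  H(X) + H(Y|X) = 1.5505 + 0.7220 = 2.2725 bits
  H(X,Y) = 2.2725 bits
✓ Chain rule verified.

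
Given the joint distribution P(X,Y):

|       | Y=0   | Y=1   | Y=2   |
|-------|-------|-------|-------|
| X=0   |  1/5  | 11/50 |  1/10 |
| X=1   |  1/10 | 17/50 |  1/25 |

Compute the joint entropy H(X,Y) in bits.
2.3243 bits

H(X,Y) = -Σ_{x,y} P(x,y) log₂ P(x,y). Per-cell terms -P(x,y)·log₂P(x,y):
  X=0: 0.46439, 0.48057, 0.33219
  X=1: 0.33219, 0.52917, 0.18575
Sum of the 6 terms: H(X,Y) = 2.3243 bits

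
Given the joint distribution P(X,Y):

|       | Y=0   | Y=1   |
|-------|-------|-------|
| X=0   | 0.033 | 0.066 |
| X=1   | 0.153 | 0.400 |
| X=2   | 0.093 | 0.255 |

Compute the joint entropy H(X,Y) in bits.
2.1858 bits

H(X,Y) = -Σ_{x,y} P(x,y) log₂ P(x,y). Per-cell terms -P(x,y)·log₂P(x,y):
  X=0: 0.1624, 0.2588
  X=1: 0.4144, 0.5288
  X=2: 0.3187, 0.5027
Sum of the 6 terms: H(X,Y) = 2.1858 bits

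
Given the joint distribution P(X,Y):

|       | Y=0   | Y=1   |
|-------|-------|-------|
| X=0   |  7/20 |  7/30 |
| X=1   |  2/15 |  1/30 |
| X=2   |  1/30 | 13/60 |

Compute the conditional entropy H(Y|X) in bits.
0.8283 bits

H(Y|X) = H(X,Y) - H(X)

H(X,Y) = -Σ_{x,y} P(x,y) log₂ P(x,y). Per-cell terms -P(x,y)·log₂P(x,y):
  X=0: 0.530101, 0.489892
  X=1: 0.387585, 0.163563
  X=2: 0.163563, 0.478064
Sum of the 6 terms: H(X,Y) = 2.21277 bits

Marginal of X (row sums):
  P(X=0) = 7/20 + 7/30 = 7/12
  P(X=1) = 2/15 + 1/30 = 1/6
  P(X=2) = 1/30 + 13/60 = 1/4
H(X) = -[(7/12)·log₂(7/12) + (1/6)·log₂(1/6) + (1/4)·log₂(1/4)]
  = 0.453604 + 0.430827 + 0.500000 = 1.38443 bits

H(Y|X) = H(X,Y) - H(X) = 2.21277 - 1.38443 = 0.8283 bits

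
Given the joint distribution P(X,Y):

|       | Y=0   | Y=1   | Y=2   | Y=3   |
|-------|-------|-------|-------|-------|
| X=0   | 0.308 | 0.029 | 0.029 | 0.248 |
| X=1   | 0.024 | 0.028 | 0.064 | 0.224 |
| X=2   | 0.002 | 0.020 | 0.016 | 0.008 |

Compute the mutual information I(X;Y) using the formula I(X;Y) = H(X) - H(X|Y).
0.2243 bits

I(X;Y) = H(X) - H(X|Y)

Marginal of X (row sums):
  P(X=0) = 0.308 + 0.029 + 0.029 + 0.248 = 0.614
  P(X=1) = 0.024 + 0.028 + 0.064 + 0.224 = 0.340
  P(X=2) = 0.002 + 0.020 + 0.016 + 0.008 = 0.046
H(X) = -[0.614·log₂(0.614) + 0.340·log₂(0.340) + 0.046·log₂(0.046)]
  = 0.432065 + 0.529174 + 0.204342 = 1.165581 bits

Marginal of Y (column sums):
  P(Y=0) = 0.308 + 0.024 + 0.002 = 0.334
  P(Y=1) = 0.029 + 0.028 + 0.020 = 0.077
  P(Y=2) = 0.029 + 0.064 + 0.016 = 0.109
  P(Y=3) = 0.248 + 0.224 + 0.008 = 0.480
H(X|Y) = Σ_y P(y)·H(X|Y=y):
  Y=0: P(Y=0) = 0.334, P(X|Y=0) = (154/167, 12/167, 1/167) → H(X|Y=0) = 0.424994
  Y=1: P(Y=1) = 0.077, P(X|Y=1) = (29/77, 4/11, 20/77) → H(X|Y=1) = 1.566450
  Y=2: P(Y=2) = 0.109, P(X|Y=2) = (29/109, 64/109, 16/109) → H(X|Y=2) = 1.365602
  Y=3: P(Y=3) = 0.480, P(X|Y=3) = (31/60, 7/15, 1/60) → H(X|Y=3) = 1.103790
H(X|Y) = 0.334·0.424994 + 0.077·1.566450 + 0.109·1.365602 + 0.480·1.103790 = 0.941234 bits

I(X;Y) = H(X) - H(X|Y) = 1.165581 - 0.941234 = 0.2243 bits

Cross-check via I(X;Y) = H(X) + H(Y) - H(X,Y): computing H(Y) from the column sums and H(X,Y) from the 12 cells in the same way gives H(Y) = 1.670045 bits and H(X,Y) = 2.611279 bits, so
I(X;Y) = 1.165581 + 1.670045 - 2.611279 = 0.2243 bits ✓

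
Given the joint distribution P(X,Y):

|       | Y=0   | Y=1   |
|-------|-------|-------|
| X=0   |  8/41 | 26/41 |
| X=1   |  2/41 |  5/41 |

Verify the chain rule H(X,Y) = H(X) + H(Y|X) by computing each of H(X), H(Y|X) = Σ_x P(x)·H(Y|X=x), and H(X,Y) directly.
H(X) = 0.6594 bits, H(Y|X) = 0.8001 bits, H(X,Y) = 1.4595 bits

Marginal of X (row sums):
  P(X=0) = 8/41 + 26/41 = 34/41
  P(X=1) = 2/41 + 5/41 = 7/41
H(X) = -[(34/41)·log₂(34/41) + (7/41)·log₂(7/41)]
  = 0.2240 + 0.4354 = 0.6594 bits

H(Y|X) = Σ_x P(x)·H(Y|X=x):
  X=0: P(X=0) = 34/41, P(Y|X=0) = (4/17, 13/17) → H(Y|X=0) = 0.7871
  X=1: P(X=1) = 7/41, P(Y|X=1) = (2/7, 5/7) → H(Y|X=1) = 0.8631
H(Y|X) = (34/41)·0.7871 + (7/41)·0.8631 = 0.8001 bits

H(X,Y) = -Σ_{x,y} P(x,y) log₂ P(x,y). Per-cell terms -P(x,y)·log₂P(x,y):
  X=0: 0.4600, 0.4167
  X=1: 0.2126, 0.3702
Sum of the 4 terms: H(X,Y) = 1.4595 bits

Chain rule check:
  H(X) + H(Y|X) = 0.6594 + 0.8001 = 1.4595 bits
  H(X,Y) = 1.4595 bits
✓ Chain rule verified.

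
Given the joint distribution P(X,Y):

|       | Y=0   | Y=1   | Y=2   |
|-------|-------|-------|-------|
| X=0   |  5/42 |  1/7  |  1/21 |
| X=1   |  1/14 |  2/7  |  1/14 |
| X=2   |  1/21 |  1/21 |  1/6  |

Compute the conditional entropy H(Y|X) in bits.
1.3314 bits

H(Y|X) = H(X,Y) - H(X)

H(X,Y) = -Σ_{x,y} P(x,y) log₂ P(x,y). Per-cell terms -P(x,y)·log₂P(x,y):
  X=0: 0.36552, 0.40105, 0.20916
  X=1: 0.27195, 0.51639, 0.27195
  X=2: 0.20916, 0.20916, 0.43083
Sum of the 9 terms: H(X,Y) = 2.8852 bits

Marginal of X (row sums):
  P(X=0) = 5/42 + 1/7 + 1/21 = 13/42
  P(X=1) = 1/14 + 2/7 + 1/14 = 3/7
  P(X=2) = 1/21 + 1/21 + 1/6 = 11/42
H(X) = -[(13/42)·log₂(13/42) + (3/7)·log₂(3/7) + (11/42)·log₂(11/42)]
  = 0.52368 + 0.52388 + 0.50623 = 1.5538 bits

H(Y|X) = H(X,Y) - H(X) = 2.8852 - 1.5538 = 1.3314 bits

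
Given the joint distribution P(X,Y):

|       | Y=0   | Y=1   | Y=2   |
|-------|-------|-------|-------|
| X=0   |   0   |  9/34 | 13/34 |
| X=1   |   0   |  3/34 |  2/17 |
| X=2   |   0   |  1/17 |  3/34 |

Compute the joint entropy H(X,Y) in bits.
2.2597 bits

H(X,Y) = -Σ_{x,y} P(x,y) log₂ P(x,y). Per-cell terms -P(x,y)·log₂P(x,y):
  X=0: 0.00000, 0.50758, 0.53033
  X=1: 0.00000, 0.30904, 0.36323
  X=2: 0.00000, 0.24044, 0.30904
  (cells with P = 0 contribute 0)
Sum of the 9 terms: H(X,Y) = 2.2597 bits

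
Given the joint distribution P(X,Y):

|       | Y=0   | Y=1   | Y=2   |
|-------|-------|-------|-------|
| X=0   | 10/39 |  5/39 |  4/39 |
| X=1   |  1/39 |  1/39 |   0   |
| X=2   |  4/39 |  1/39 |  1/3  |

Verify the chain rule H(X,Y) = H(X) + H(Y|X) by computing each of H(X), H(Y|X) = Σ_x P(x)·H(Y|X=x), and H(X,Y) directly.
H(X) = 1.2400 bits, H(Y|X) = 1.2522 bits, H(X,Y) = 2.4922 bits

Marginal of X (row sums):
  P(X=0) = 10/39 + 5/39 + 4/39 = 19/39
  P(X=1) = 1/39 + 1/39 + 0 = 2/39
  P(X=2) = 4/39 + 1/39 + 1/3 = 6/13
H(X) = -[(19/39)·log₂(19/39) + (2/39)·log₂(2/39) + (6/13)·log₂(6/13)]
  = 0.5054 + 0.2198 + 0.5148 = 1.2400 bits

H(Y|X) = Σ_x P(x)·H(Y|X=x):
  X=0: P(X=0) = 19/39, P(Y|X=0) = (10/19, 5/19, 4/19) → H(Y|X=0) = 1.4675
  X=1: P(X=1) = 2/39, P(Y|X=1) = (1/2, 1/2, 0) → H(Y|X=1) = 1.0000
  X=2: P(X=2) = 6/13, P(Y|X=2) = (2/9, 1/18, 13/18) → H(Y|X=2) = 1.0529
H(Y|X) = (19/39)·1.4675 + (2/39)·1.0000 + (6/13)·1.0529 = 1.2522 bits

H(X,Y) = -Σ_{x,y} P(x,y) log₂ P(x,y). Per-cell terms -P(x,y)·log₂P(x,y):
  X=0: 0.5035, 0.3799, 0.3370
  X=1: 0.1355, 0.1355, 0.0000
  X=2: 0.3370, 0.1355, 0.5283
  (cells with P = 0 contribute 0)
Sum of the 9 terms: H(X,Y) = 2.4922 bits

Chain rule check:
  H(X) + H(Y|X) = 1.2400 + 1.2522 = 2.4922 bits
  H(X,Y) = 2.4922 bits
✓ Chain rule verified.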